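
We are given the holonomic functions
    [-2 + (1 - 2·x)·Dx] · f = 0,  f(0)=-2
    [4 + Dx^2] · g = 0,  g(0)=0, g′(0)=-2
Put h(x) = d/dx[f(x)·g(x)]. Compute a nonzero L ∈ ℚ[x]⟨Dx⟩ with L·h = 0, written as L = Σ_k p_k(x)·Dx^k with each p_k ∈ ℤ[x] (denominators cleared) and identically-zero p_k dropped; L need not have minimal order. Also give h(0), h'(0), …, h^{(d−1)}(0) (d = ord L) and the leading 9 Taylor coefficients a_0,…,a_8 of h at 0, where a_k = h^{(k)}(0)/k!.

f: a_k = -2, -4, -8, -16, -32, -64, -128, -256, -512, …
g: a_k = 0, -2, 0, 4/3, 0, -4/15, 0, 8/315, 0, …
L₀ := L_f ⊗_s L_g (sym. prod.), ord ≤ 2.
Derive L from L₀ (diff closure).
L = (-4 - 16·x + 16·x^2) + (-4 + 8·x)·Dx + (1 - 4·x + 4·x^2)·Dx^2  (order 2).
h: a_k = 4, 16, 40, 320/3, 808/3, 3232/5, 67856/45, 1085696/315, 2442824/315, …
ICs: h(0) = 4, h′(0) = 16.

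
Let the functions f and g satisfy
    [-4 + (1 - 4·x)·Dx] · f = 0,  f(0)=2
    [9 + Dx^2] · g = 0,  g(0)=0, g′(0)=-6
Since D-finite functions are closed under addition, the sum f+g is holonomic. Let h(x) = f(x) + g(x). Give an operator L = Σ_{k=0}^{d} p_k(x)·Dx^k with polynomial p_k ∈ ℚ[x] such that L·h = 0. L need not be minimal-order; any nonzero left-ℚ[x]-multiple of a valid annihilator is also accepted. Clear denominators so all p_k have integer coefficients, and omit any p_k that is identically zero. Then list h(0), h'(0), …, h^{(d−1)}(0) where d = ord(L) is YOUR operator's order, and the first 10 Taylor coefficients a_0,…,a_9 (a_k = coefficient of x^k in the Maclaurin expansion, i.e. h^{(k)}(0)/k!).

L = (3780 - 2592·x + 5184·x^2) + (-369 + 2124·x - 3888·x^2 + 5184·x^3)·Dx + (420 - 288·x + 576·x^2)·Dx^2 + (-41 + 236·x - 432·x^2 + 576·x^3)·Dx^3  (order 3).
h: a_k = 2, 2, 32, 137, 512, 40879/20, 8192, 9175283/280, 131072, 1174404877/2240, …
ICs: h(0) = 2, h′(0) = 2, h′′(0) = 64.

f: a_k = 2, 8, 32, 128, 512, 2048, 8192, 32768, 131072, 524288, …
g: a_k = 0, -6, 0, 9, 0, -81/20, 0, 243/280, 0, -243/2240, …
L₀ := lclm(L_f,L_g); ord L₀ ≤ 1+2.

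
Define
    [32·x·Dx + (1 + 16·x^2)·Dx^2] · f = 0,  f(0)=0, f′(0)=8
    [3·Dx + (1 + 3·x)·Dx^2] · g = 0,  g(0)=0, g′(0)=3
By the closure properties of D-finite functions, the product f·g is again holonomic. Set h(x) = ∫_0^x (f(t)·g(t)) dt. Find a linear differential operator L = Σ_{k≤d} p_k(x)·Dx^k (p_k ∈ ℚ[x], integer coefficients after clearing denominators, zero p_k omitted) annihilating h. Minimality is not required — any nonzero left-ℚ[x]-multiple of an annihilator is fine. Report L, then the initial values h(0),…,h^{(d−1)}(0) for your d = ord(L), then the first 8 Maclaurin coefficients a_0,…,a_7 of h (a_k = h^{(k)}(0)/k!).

L = (15744 + 89280·x + 811008·x^2 + 5299200·x^3 + 13271040·x^4 + 17252352·x^5 + 21233664·x^7)·Dx^2 + (4258 + 91200·x + 775488·x^2 + 4635648·x^3 + 18247680·x^4 + 41140224·x^5 + 46448640·x^6 + 21233664·x^7 + 74317824·x^8)·Dx^3 + (492 + 12548·x + 131328·x^2 + 747968·x^3 + 3219456·x^4 + 10146816·x^5 + 21233664·x^6 + 24920064·x^7 + 21233664·x^8 + 42467328·x^9)·Dx^4 + (73 + 822·x + 6161·x^2 + 34944·x^3 + 151168·x^4 + 500736·x^5 + 1322496·x^6 + 2654208·x^7 + 3244032·x^8 + 3538944·x^9 + 5308416·x^10)·Dx^5  (order 5).
h: a_k = 0, 0, 0, 8, -9, -56/5, 5, 6168/35, …
ICs: h(0) = 0, h′(0) = 0, h′′(0) = 0, h′′′(0) = 48, h′′′′(0) = -216.

f: a_k = 0, 8, 0, -128/3, 0, 2048/5, 0, -32768/7, …
g: a_k = 0, 3, -9/2, 9, -81/4, 243/5, -243/2, 2187/7, …
Product ⇒ symmetric product L₀, ord ≤ 4.
∫: right-multiply L₀ by Dx.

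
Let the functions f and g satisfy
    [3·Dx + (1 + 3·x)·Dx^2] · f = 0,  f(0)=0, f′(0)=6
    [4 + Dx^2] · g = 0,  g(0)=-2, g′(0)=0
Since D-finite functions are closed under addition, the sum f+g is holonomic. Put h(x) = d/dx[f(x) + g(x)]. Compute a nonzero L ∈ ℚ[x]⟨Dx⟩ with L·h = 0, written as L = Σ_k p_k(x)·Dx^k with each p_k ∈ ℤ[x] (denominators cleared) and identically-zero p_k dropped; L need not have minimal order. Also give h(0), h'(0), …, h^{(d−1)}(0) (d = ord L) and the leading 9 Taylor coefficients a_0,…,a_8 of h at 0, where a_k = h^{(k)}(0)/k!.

L = (348 + 144·x + 216·x^2) + (44 + 180·x + 216·x^2 + 216·x^3)·Dx + (87 + 36·x + 54·x^2)·Dx^2 + (11 + 45·x + 54·x^2 + 54·x^3)·Dx^3  (order 3).
h: a_k = 6, -10, 54, -502/3, 486, -21854/15, 4374, -4133462/315, 39366, …
ICs: h(0) = 6, h′(0) = -10, h′′(0) = 108.

f: a_k = 0, 6, -9, 18, -81/2, 486/5, -243, 4374/7, -6561/4, …
g: a_k = -2, 0, 4, 0, -4/3, 0, 8/45, 0, -4/315, …
Sum ⇒ L₀ = lclm(L_f,L_g) in ℚ(x)⟨Dx⟩.
Derive L from L₀ (diff closure).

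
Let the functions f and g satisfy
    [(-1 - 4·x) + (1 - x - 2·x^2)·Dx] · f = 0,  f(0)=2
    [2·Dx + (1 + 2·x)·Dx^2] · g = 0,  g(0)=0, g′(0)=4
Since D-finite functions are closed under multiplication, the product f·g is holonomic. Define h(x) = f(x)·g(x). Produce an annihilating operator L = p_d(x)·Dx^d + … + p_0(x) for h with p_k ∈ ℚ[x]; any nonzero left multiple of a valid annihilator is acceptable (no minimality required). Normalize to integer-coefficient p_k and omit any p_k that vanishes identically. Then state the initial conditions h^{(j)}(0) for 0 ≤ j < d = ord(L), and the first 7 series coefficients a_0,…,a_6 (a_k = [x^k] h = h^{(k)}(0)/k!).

f: a_k = 2, 2, 6, 10, 22, 42, 86, …
g: a_k = 0, 4, -4, 16/3, -8, 64/5, -64/3, …
h₀=f·g: eliminate ⇒ L₀, order ≤ 1·2.
L = (6 + 16·x) + (14·x + 20·x^2)·Dx + (-1 - x + 4·x^2 + 4·x^3)·Dx^2  (order 2).
h: a_k = 0, 8, 0, 80/3, 32/3, 448/5, 1024/15, …
ICs: h(0) = 0, h′(0) = 8.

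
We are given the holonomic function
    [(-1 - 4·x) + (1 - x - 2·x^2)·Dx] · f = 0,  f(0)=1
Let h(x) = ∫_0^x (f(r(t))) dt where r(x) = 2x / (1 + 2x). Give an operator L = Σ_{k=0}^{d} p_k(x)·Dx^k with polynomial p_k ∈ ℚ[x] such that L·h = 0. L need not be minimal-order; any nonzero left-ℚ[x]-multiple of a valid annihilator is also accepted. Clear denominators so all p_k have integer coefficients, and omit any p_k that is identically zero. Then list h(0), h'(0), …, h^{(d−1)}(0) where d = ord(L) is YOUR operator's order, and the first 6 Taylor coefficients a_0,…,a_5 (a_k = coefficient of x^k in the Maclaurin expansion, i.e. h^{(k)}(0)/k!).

f: a_k = 1, 1, 3, 5, 11, 21, …
h₀=f(r): pull back L_f along r ⇒ L₀.
h=∫₀ˣh₀: take L = L₀·Dx.
L = (2 + 20·x)·Dx + (-1 - 4·x + 4·x^2 + 16·x^3)·Dx^2  (order 2).
h: a_k = 0, 1, 1, 8/3, 0, 64/5, …
ICs: h(0) = 0, h′(0) = 1.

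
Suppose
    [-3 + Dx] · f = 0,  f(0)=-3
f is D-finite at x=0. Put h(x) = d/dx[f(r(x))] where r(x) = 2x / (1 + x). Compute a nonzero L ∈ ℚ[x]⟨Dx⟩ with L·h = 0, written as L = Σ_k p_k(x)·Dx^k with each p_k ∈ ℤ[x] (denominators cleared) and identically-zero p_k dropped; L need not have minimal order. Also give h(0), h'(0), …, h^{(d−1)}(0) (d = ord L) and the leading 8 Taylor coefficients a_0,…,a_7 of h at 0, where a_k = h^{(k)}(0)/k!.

f: a_k = -3, -9, -27/2, -27/2, -81/8, -243/40, -243/80, -729/560, …
h₀=f(r): pull back L_f along r ⇒ L₀.
Derive L from L₀ (diff closure).
L = (4 - 2·x) + (-1 - 2·x - x^2)·Dx  (order 1).
h: a_k = -18, -72, -54, 72, 18, -432/5, 342/5, 288/35, …
ICs: h(0) = -18.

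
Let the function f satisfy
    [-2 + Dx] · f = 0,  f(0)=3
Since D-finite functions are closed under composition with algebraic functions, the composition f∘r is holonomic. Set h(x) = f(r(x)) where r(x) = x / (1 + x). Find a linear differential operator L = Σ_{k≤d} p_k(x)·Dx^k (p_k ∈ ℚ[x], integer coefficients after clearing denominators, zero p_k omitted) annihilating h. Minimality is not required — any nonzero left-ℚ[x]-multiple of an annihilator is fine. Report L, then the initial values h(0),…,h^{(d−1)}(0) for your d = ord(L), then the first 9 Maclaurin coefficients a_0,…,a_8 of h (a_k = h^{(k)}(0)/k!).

L = -2 + (1 + 2·x + x^2)·Dx  (order 1).
h: a_k = 3, 6, 0, -2, 2, -6/5, 4/15, 10/21, -32/35, …
ICs: h(0) = 3.

f: a_k = 3, 6, 6, 4, 2, 4/5, 4/15, 8/105, 2/105, …
Substitute x→r, Dx→(1/r')Dx; clear ⇒ L₀.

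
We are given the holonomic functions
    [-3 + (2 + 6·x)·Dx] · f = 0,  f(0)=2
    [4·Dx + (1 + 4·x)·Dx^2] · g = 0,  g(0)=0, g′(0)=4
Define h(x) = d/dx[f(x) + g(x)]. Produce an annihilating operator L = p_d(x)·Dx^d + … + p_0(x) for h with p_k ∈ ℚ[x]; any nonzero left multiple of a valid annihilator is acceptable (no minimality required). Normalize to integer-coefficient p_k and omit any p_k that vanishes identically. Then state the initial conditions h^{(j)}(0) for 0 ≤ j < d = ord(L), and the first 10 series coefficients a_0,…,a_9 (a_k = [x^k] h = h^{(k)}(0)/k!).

f: a_k = 2, 3, -9/4, 27/8, -405/64, 1701/128, -15309/512, 72171/1024, -2814669/16384, 14073345/32768, …
g: a_k = 0, 4, -8, 64/3, -64, 1024/5, -2048/3, 16384/7, -8192, 262144/9, …
h₀=f+g: left-lcm gives L₀, ord ≤ 3.
h=h₀': d/dx-closure on L₀ ⇒ L.
L = (84 + 144·x) + (101 + 552·x + 720·x^2)·Dx + (10 + 94·x + 288·x^2 + 288·x^3)·Dx^2  (order 2).
h: a_k = 7, -41/2, 593/8, -4501/16, 139577/128, -1094503/256, 17282413/1024, -137032397/2048, 8716594697/32768, -69437217331/65536, …
ICs: h(0) = 7, h′(0) = -41/2.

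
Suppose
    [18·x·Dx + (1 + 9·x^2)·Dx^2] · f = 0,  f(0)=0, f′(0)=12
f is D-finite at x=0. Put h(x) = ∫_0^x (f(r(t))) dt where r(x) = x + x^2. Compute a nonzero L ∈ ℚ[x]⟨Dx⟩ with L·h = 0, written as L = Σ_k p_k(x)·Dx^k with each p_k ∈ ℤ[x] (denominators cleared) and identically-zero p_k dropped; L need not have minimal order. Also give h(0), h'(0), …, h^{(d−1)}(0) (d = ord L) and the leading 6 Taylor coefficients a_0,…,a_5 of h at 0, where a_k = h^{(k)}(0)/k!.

f: a_k = 0, 12, 0, -36, 0, 972/5, …
h₀=f(r): pull back L_f along r ⇒ L₀.
Integrate: L := L₀·Dx.
L = (-2 + 18·x + 72·x^2 + 108·x^3 + 54·x^4)·Dx^2 + (1 + 2·x + 9·x^2 + 36·x^3 + 45·x^4 + 18·x^5)·Dx^3  (order 3).
h: a_k = 0, 0, 6, 4, -9, -108/5, …
ICs: h(0) = 0, h′(0) = 0, h′′(0) = 12.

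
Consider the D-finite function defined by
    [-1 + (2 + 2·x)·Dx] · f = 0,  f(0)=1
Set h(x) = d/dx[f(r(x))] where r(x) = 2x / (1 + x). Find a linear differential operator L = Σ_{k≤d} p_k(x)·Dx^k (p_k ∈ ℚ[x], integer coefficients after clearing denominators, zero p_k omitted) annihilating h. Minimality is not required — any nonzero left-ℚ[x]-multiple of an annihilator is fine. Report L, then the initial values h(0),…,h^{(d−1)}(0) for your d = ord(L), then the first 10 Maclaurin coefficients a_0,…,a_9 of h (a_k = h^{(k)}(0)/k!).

f: a_k = 1, 1/2, -1/8, 1/16, -5/128, 7/256, -21/1024, 33/2048, -429/32768, 715/65536, …
f∘r: x↦r, Dx↦Dx/r' in L_f ⇒ L₀.
h=h₀': d/dx-closure on L₀ ⇒ L.
L = (-3 - 6·x) + (-1 - 4·x - 3·x^2)·Dx  (order 1).
h: a_k = 1, -3, 15/2, -37/2, 375/8, -981/8, 5271/16, -14445/16, 321291/128, -902785/128, …
ICs: h(0) = 1.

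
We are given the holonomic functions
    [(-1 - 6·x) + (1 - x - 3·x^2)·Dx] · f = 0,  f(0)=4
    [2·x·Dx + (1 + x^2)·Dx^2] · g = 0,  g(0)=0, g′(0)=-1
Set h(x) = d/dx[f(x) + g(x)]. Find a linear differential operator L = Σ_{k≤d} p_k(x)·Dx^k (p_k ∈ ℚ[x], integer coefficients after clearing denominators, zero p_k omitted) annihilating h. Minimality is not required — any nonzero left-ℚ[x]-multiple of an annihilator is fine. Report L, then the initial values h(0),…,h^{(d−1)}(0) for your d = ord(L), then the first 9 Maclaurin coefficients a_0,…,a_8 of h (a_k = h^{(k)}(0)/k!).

f: a_k = 4, 4, 16, 28, 76, 160, 388, 868, 2032, …
g: a_k = 0, -1, 0, 1/3, 0, -1/5, 0, 1/7, 0, …
Sum ⇒ L₀ = lclm(L_f,L_g) in ℚ(x)⟨Dx⟩.
h₀' ⇒ L via d/dx closure of L₀.
L = (-8 + 32·x + 300·x^2 + 504·x^3 + 1134·x^4 + 162·x^6) + (22 + 148·x + 184·x^2 + 576·x^3 + 441·x^4 + 918·x^5 + 27·x^6 + 162·x^7)·Dx + (-4 - 6·x - 18·x^2 + 60·x^3 + 85·x^4 + 75·x^5 + 126·x^6 + 9·x^7 + 27·x^8)·Dx^2  (order 2).
h: a_k = 3, 32, 85, 304, 799, 2328, 6077, 16256, 41723, …
ICs: h(0) = 3, h′(0) = 32.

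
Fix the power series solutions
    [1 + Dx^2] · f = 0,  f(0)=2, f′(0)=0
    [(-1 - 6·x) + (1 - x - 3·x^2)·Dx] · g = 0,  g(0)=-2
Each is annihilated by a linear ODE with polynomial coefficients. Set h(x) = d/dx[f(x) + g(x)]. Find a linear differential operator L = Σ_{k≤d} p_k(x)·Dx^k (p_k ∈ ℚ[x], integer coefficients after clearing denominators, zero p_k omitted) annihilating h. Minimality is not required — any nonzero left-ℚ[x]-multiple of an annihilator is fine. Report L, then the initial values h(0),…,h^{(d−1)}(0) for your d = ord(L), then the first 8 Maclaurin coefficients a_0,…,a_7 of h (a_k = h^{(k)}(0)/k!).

f: a_k = 2, 0, -1, 0, 1/12, 0, -1/360, 0, …
g: a_k = -2, -2, -8, -14, -38, -80, -194, -434, …
L₀ := lclm(L_f,L_g); ord L₀ ≤ 2+1.
h₀' ⇒ L via d/dx closure of L₀.
L = (464 + 2522·x + 8618·x^2 + 6330·x^3 + 9630·x^4 + 486·x^5 + 486·x^6) + (-43 - 249·x + 114·x^2 + 559·x^3 + 1500·x^4 + 1863·x^5 + 189·x^6 + 162·x^7)·Dx + (464 + 2522·x + 8618·x^2 + 6330·x^3 + 9630·x^4 + 486·x^5 + 486·x^6)·Dx^2 + (-43 - 249·x + 114·x^2 + 559·x^3 + 1500·x^4 + 1863·x^5 + 189·x^6 + 162·x^7)·Dx^3  (order 3).
h: a_k = -2, -18, -42, -455/3, -400, -69841/60, -3038, -20482559/2520, …
ICs: h(0) = -2, h′(0) = -18, h′′(0) = -84.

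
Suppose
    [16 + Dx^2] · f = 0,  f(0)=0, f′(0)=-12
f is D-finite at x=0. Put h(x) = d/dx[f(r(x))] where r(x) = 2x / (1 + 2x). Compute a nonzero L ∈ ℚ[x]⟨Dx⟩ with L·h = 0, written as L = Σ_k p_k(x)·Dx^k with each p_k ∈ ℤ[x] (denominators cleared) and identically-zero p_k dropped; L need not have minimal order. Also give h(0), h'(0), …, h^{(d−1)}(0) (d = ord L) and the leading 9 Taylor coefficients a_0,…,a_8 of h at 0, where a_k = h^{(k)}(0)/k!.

L = (88 + 96·x + 96·x^2) + (12 + 72·x + 144·x^2 + 96·x^3)·Dx + (1 + 8·x + 24·x^2 + 32·x^3 + 16·x^4)·Dx^2  (order 2).
h: a_k = -24, 96, 480, -5376, 24704, -69120, 1260032/15, 5152768/15, -61650944/21, …
ICs: h(0) = -24, h′(0) = 96.

f: a_k = 0, -12, 0, 32, 0, -128/5, 0, 1024/105, 0, …
L₀ from L_f via x↦r, Dx↦r'^{-1}Dx.
h=h₀': d/dx-closure on L₀ ⇒ L.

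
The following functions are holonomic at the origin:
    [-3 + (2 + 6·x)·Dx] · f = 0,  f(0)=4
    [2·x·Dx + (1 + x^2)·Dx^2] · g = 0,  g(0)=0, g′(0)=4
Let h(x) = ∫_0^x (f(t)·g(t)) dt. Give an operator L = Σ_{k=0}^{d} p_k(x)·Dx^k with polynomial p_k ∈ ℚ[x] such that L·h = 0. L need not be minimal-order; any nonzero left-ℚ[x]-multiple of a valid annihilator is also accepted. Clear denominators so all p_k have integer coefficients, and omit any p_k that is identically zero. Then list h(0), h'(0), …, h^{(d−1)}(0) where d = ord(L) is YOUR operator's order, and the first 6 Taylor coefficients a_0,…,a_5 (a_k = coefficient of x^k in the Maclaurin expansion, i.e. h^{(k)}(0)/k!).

L = (27 - 12·x - 9·x^2)·Dx + (-12 - 28·x + 36·x^2 + 36·x^3)·Dx^2 + (4 + 24·x + 40·x^2 + 24·x^3 + 36·x^4)·Dx^3  (order 3).
h: a_k = 0, 0, 8, 8, -35/6, 19/5, …
ICs: h(0) = 0, h′(0) = 0, h′′(0) = 16.

f: a_k = 4, 6, -9/2, 27/4, -405/32, 1701/64, …
g: a_k = 0, 4, 0, -4/3, 0, 4/5, …
f·g: L₀ = L_f ⊗_s L_g, ord ≤ 1·2.
h=∫₀ˣh₀: take L = L₀·Dx.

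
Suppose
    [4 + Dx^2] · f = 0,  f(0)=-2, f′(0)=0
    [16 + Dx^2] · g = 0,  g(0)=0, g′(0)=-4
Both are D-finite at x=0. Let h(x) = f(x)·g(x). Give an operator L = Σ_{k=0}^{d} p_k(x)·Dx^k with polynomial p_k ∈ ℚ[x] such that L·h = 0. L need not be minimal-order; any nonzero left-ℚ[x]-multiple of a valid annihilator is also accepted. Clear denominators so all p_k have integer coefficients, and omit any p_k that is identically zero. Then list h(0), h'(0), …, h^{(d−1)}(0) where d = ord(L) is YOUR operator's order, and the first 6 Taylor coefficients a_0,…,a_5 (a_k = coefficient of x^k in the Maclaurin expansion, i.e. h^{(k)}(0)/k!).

L = 144 + 40·Dx^2 + Dx^4  (order 4).
h: a_k = 0, 8, 0, -112/3, 0, 976/15, …
ICs: h(0) = 0, h′(0) = 8, h′′(0) = 0, h′′′(0) = -224.

f: a_k = -2, 0, 4, 0, -4/3, 0, …
g: a_k = 0, -4, 0, 32/3, 0, -128/15, …
L₀ := L_f ⊗_s L_g (sym. prod.), ord ≤ 4.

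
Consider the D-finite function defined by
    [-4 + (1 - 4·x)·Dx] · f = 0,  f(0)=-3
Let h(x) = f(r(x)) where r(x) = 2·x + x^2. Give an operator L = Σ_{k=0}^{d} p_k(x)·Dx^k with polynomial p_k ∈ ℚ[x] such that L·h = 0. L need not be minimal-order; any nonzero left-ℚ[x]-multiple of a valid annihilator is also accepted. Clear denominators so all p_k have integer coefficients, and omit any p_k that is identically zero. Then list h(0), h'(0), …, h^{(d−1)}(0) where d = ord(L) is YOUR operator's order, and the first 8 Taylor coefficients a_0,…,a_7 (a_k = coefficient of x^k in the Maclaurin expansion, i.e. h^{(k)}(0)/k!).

L = (8 + 8·x) + (-1 + 8·x + 4·x^2)·Dx  (order 1).
h: a_k = -3, -24, -204, -1728, -14640, -124032, -1050816, -8902656, …
ICs: h(0) = -3.

f: a_k = -3, -12, -48, -192, -768, -3072, -12288, -49152, …
Substitute x→r, Dx→(1/r')Dx; clear ⇒ L₀.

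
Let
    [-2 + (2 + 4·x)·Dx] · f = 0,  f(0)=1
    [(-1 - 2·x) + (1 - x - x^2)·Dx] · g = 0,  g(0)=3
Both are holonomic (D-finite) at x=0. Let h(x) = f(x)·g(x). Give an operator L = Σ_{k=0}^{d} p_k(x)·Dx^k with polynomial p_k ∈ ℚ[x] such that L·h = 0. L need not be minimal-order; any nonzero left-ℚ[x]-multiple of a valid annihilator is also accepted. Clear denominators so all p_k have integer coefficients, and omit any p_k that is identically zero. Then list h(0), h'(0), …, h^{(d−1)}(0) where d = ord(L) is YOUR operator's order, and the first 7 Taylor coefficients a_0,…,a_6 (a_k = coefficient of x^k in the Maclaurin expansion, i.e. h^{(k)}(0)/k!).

f: a_k = 1, 1, -1/2, 1/2, -5/8, 7/8, -21/16, …
g: a_k = 3, 3, 6, 9, 15, 24, 39, …
h₀=f·g: eliminate ⇒ L₀, order ≤ 1·1.
L = (2 + 3·x + 3·x^2) + (-1 - x + 3·x^2 + 2·x^3)·Dx  (order 1).
h: a_k = 3, 6, 15/2, 15, 165/8, 153/4, 879/16, …
ICs: h(0) = 3.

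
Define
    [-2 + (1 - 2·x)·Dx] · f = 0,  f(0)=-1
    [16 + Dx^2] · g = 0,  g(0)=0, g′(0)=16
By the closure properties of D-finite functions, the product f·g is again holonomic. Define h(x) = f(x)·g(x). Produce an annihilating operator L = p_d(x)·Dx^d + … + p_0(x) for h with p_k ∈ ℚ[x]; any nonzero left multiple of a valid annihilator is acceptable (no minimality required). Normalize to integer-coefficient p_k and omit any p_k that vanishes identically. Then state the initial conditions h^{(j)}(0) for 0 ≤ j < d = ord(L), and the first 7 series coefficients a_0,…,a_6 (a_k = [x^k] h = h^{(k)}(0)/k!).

L = (-16 + 32·x) + 4·Dx + (-1 + 2·x)·Dx^2  (order 2).
h: a_k = 0, -16, -32, -64/3, -128/3, -1792/15, -3584/15, …
ICs: h(0) = 0, h′(0) = -16.

f: a_k = -1, -2, -4, -8, -16, -32, -64, …
g: a_k = 0, 16, 0, -128/3, 0, 512/15, 0, …
h₀=f·g: eliminate ⇒ L₀, order ≤ 1·2.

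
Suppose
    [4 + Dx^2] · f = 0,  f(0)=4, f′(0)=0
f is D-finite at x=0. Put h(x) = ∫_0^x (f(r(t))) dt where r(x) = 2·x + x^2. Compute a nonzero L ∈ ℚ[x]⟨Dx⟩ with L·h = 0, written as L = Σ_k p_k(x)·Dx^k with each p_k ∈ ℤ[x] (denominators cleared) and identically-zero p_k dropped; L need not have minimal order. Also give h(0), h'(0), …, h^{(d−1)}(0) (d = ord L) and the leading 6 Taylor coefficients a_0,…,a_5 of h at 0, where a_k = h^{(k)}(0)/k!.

f: a_k = 4, 0, -8, 0, 8/3, 0, …
Substitute x→r, Dx→(1/r')Dx; clear ⇒ L₀.
h=∫₀ˣh₀: take L = L₀·Dx.
L = (16 + 48·x + 48·x^2 + 16·x^3)·Dx - Dx^2 + (1 + x)·Dx^3  (order 3).
h: a_k = 0, 4, 0, -32/3, -8, 104/15, …
ICs: h(0) = 0, h′(0) = 4, h′′(0) = 0.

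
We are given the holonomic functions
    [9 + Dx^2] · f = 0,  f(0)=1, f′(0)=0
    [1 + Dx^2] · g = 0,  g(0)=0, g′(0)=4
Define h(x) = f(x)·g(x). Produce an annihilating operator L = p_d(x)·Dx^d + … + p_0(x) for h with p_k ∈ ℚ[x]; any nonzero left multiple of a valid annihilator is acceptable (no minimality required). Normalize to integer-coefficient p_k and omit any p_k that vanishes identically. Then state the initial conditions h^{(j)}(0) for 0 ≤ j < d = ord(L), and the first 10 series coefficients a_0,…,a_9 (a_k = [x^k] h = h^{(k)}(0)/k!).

L = 64 + 20·Dx^2 + Dx^4  (order 4).
h: a_k = 0, 4, 0, -56/3, 0, 248/15, 0, -2032/315, 0, 584/405, …
ICs: h(0) = 0, h′(0) = 4, h′′(0) = 0, h′′′(0) = -112.

f: a_k = 1, 0, -9/2, 0, 27/8, 0, -81/80, 0, 729/4480, 0, …
g: a_k = 0, 4, 0, -2/3, 0, 1/30, 0, -1/1260, 0, 1/90720, …
Sym-product of L_f,L_g gives L₀ (≤ ord 4).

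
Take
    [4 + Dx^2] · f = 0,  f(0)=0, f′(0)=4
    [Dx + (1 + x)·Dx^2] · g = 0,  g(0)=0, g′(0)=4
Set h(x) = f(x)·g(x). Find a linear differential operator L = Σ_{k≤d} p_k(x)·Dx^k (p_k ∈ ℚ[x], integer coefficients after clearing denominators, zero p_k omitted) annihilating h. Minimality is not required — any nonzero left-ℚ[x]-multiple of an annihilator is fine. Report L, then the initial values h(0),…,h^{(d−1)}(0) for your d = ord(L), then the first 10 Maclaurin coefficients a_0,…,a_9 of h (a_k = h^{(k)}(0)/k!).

L = (168 + 864·x + 1456·x^2 + 1024·x^3 + 256·x^4) + (112 + 368·x + 384·x^2 + 128·x^3)·Dx + (102 + 464·x + 744·x^2 + 512·x^3 + 128·x^4)·Dx^2 + (28 + 92·x + 96·x^2 + 32·x^3)·Dx^3 + (15 + 62·x + 95·x^2 + 64·x^3 + 16·x^4)·Dx^4  (order 4).
h: a_k = 0, 0, 16, -8, -16/3, 4/3, 16/9, -16/15, 208/315, -206/315, …
ICs: h(0) = 0, h′(0) = 0, h′′(0) = 32, h′′′(0) = -48.

f: a_k = 0, 4, 0, -8/3, 0, 8/15, 0, -16/315, 0, 8/2835, …
g: a_k = 0, 4, -2, 4/3, -1, 4/5, -2/3, 4/7, -1/2, 4/9, …
L₀ := L_f ⊗_s L_g (sym. prod.), ord ≤ 4.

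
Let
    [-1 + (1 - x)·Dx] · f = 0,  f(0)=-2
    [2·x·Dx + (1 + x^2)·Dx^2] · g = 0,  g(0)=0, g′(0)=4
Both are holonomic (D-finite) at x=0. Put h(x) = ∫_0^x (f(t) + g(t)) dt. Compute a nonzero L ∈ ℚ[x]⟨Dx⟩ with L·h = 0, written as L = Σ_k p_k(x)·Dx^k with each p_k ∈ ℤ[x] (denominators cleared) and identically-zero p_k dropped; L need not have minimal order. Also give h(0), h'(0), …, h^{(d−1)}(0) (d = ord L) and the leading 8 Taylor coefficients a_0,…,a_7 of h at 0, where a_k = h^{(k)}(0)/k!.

L = (-2 + 8·x + 6·x^2)·Dx^2 + (4 - 2·x + 4·x^2 + 6·x^3)·Dx^3 + (-1 + x^4)·Dx^4  (order 4).
h: a_k = 0, -2, 1, -2/3, -5/6, -2/5, -1/5, -2/7, …
ICs: h(0) = 0, h′(0) = -2, h′′(0) = 2, h′′′(0) = -4.

f: a_k = -2, -2, -2, -2, -2, -2, -2, -2, …
g: a_k = 0, 4, 0, -4/3, 0, 4/5, 0, -4/7, …
L₀ := lclm(L_f,L_g); ord L₀ ≤ 1+2.
h=∫₀ˣh₀: take L = L₀·Dx.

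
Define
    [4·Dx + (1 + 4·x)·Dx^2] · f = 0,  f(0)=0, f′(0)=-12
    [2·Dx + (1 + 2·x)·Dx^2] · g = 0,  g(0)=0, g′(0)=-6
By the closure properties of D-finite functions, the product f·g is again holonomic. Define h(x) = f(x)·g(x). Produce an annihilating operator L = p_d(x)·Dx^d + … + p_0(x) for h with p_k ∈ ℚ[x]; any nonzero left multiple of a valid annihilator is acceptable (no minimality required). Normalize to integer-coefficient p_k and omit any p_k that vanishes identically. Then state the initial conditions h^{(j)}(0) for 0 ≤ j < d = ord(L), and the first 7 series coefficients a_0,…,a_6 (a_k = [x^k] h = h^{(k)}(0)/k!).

L = (160 + 768·x + 1024·x^2)·Dx + (264 + 2144·x + 5760·x^2 + 5120·x^3)·Dx^2 + (64 + 720·x + 2976·x^2 + 5376·x^3 + 3584·x^4)·Dx^3 + (3 + 44·x + 252·x^2 + 704·x^3 + 960·x^4 + 512·x^5)·Dx^4  (order 4).
h: a_k = 0, 0, 72, -216, 624, -1872, 29344/5, …
ICs: h(0) = 0, h′(0) = 0, h′′(0) = 144, h′′′(0) = -1296.

f: a_k = 0, -12, 24, -64, 192, -3072/5, 2048, …
g: a_k = 0, -6, 6, -8, 12, -96/5, 32, …
Sym-product of L_f,L_g gives L₀ (≤ ord 4).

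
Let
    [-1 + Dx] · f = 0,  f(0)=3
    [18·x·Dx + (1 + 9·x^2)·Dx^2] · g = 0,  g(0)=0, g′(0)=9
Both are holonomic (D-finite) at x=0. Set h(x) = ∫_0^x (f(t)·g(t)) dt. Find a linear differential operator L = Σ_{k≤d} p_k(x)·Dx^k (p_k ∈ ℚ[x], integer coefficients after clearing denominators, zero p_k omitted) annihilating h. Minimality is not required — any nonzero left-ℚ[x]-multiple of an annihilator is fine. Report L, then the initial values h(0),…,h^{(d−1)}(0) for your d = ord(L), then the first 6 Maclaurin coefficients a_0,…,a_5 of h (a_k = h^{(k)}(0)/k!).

L = (1 - 18·x + 9·x^2)·Dx + (-2 + 18·x - 18·x^2)·Dx^2 + (1 + 9·x^2)·Dx^3  (order 3).
h: a_k = 0, 0, 27/2, 9, -135/8, -153/10, …
ICs: h(0) = 0, h′(0) = 0, h′′(0) = 27.

f: a_k = 3, 3, 3/2, 1/2, 1/8, 1/40, …
g: a_k = 0, 9, 0, -27, 0, 729/5, …
f·g: L₀ = L_f ⊗_s L_g, ord ≤ 1·2.
Integrate: L := L₀·Dx.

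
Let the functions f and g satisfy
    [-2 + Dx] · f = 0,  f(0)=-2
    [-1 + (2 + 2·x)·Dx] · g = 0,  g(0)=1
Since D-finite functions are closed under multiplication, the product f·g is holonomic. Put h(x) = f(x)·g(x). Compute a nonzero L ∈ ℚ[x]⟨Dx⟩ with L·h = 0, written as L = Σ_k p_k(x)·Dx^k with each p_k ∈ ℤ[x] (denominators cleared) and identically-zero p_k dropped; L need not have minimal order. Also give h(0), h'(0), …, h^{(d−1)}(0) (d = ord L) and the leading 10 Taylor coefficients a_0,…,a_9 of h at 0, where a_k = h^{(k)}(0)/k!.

L = (-5 - 4·x) + (2 + 2·x)·Dx  (order 1).
h: a_k = -2, -5, -23/4, -103/24, -449/192, -1949/1920, -1643/4608, -36047/322560, -135617/5160960, -815221/92897280, …
ICs: h(0) = -2.

f: a_k = -2, -4, -4, -8/3, -4/3, -8/15, -8/45, -16/315, -4/315, -8/2835, …
g: a_k = 1, 1/2, -1/8, 1/16, -5/128, 7/256, -21/1024, 33/2048, -429/32768, 715/65536, …
L₀ := L_f ⊗_s L_g (sym. prod.), ord ≤ 1.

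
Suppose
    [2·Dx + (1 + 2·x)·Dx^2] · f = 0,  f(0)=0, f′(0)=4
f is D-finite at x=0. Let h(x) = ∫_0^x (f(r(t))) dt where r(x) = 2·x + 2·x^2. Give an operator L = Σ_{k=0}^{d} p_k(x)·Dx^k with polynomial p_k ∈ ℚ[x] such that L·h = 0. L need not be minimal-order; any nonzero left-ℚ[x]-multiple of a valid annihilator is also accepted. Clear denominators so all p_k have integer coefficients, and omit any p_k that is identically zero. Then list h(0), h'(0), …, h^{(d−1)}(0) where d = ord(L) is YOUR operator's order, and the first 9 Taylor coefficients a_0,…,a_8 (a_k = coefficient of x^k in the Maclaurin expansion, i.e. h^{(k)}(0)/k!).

L = 2·Dx^2 + (1 + 2·x)·Dx^3  (order 3).
h: a_k = 0, 0, 4, -8/3, 8/3, -16/5, 64/15, -128/21, 64/7, …
ICs: h(0) = 0, h′(0) = 0, h′′(0) = 8.

f: a_k = 0, 4, -4, 16/3, -8, 64/5, -64/3, 256/7, -64, …
L₀ from L_f via x↦r, Dx↦r'^{-1}Dx.
∫: right-multiply L₀ by Dx.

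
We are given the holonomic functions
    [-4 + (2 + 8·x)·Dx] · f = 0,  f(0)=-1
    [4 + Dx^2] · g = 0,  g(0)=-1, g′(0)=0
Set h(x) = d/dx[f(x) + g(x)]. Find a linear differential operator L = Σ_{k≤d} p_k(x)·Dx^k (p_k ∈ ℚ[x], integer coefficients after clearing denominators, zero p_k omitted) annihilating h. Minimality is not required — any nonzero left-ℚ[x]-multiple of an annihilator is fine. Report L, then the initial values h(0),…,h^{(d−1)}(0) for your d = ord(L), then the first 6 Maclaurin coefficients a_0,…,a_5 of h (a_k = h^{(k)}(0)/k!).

L = (-32 - 16·x - 32·x^2) + (-4 - 24·x - 48·x^2 - 64·x^3)·Dx + (-8 - 4·x - 8·x^2)·Dx^2 + (-1 - 6·x - 12·x^2 - 16·x^3)·Dx^3  (order 3).
h: a_k = -2, 8, -12, 112/3, -140, 7568/15, …
ICs: h(0) = -2, h′(0) = 8, h′′(0) = -24.

f: a_k = -1, -2, 2, -4, 10, -28, …
g: a_k = -1, 0, 2, 0, -2/3, 0, …
Sum ⇒ L₀ = lclm(L_f,L_g) in ℚ(x)⟨Dx⟩.
Differentiate: ansatz ord ≤ ord L₀ ⇒ L.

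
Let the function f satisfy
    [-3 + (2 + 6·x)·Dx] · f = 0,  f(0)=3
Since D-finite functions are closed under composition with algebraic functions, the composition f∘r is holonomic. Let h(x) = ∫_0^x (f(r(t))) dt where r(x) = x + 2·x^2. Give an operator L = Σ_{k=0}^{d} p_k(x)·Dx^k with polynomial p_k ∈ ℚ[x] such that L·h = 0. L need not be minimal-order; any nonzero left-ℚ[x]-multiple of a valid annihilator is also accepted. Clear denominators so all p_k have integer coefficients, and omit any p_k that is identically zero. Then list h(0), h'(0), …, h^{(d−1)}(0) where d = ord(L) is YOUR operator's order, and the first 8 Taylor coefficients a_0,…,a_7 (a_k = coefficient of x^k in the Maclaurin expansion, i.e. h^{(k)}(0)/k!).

f: a_k = 3, 9/2, -27/8, 81/16, -1215/128, 5103/256, -45927/1024, 216513/2048, …
f∘r: x↦r, Dx↦Dx/r' in L_f ⇒ L₀.
h=∫₀ˣh₀: take L = L₀·Dx.
L = (-3 - 12·x)·Dx + (2 + 6·x + 12·x^2)·Dx^2  (order 2).
h: a_k = 0, 3, 9/4, 15/8, -135/64, 189/128, 405/512, -33615/7168, …
ICs: h(0) = 0, h′(0) = 3.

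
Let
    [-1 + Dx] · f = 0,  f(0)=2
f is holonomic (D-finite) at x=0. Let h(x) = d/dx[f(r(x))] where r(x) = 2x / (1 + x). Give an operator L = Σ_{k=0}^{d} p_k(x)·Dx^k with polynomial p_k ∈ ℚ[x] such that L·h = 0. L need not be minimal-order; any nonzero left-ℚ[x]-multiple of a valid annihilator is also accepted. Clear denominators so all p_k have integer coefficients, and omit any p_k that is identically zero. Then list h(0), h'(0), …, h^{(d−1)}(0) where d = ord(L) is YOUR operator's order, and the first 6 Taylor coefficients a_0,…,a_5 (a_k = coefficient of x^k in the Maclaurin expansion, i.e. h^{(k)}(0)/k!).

f: a_k = 2, 2, 1, 1/3, 1/12, 1/60, …
Change of var in L_f (x↦r) gives L₀.
h₀' ⇒ L via d/dx closure of L₀.
L = -2·x + (-1 - 2·x - x^2)·Dx  (order 1).
h: a_k = 4, 0, -4, 16/3, -4, 16/15, …
ICs: h(0) = 4.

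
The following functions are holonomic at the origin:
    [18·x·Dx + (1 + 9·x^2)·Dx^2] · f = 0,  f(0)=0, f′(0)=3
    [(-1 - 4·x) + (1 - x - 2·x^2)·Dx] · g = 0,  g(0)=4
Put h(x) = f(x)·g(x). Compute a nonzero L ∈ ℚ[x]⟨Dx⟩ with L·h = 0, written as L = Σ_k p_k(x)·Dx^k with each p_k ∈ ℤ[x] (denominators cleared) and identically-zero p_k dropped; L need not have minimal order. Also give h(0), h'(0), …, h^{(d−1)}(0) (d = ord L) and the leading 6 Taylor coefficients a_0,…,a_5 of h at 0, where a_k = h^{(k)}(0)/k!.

L = (4 + 18·x + 108·x^2) + (2 - 10·x + 36·x^2 + 108·x^3)·Dx + (-1 + x - 7·x^2 + 9·x^3 + 18·x^4)·Dx^2  (order 2).
h: a_k = 0, 12, 12, 0, 24, 1092/5, …
ICs: h(0) = 0, h′(0) = 12.

f: a_k = 0, 3, 0, -9, 0, 243/5, …
g: a_k = 4, 4, 12, 20, 44, 84, …
h₀=f·g: eliminate ⇒ L₀, order ≤ 2·1.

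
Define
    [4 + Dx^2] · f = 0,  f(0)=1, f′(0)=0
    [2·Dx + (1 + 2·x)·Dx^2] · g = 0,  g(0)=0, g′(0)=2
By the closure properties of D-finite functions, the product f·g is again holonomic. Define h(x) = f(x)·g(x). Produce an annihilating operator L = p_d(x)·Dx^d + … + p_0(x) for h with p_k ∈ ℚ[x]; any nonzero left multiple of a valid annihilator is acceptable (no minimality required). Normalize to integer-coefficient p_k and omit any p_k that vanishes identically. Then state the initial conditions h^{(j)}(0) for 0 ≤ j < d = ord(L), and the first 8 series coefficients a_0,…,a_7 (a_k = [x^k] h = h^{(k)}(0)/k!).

f: a_k = 1, 0, -2, 0, 2/3, 0, -4/45, 0, …
g: a_k = 0, 2, -2, 8/3, -4, 32/5, -32/3, 128/7, …
L₀ := L_f ⊗_s L_g (sym. prod.), ord ≤ 4.
L = (-48 + 192·x + 1216·x^2 + 2048·x^3 + 1024·x^4) + (32 + 320·x + 768·x^2 + 512·x^3)·Dx + (160·x + 672·x^2 + 1024·x^3 + 512·x^4)·Dx^2 + (8 + 80·x + 192·x^2 + 128·x^3)·Dx^3 + (3 + 28·x + 92·x^2 + 128·x^3 + 64·x^4)·Dx^4  (order 4).
h: a_k = 0, 2, -2, -4/3, 0, 12/5, -4, 248/35, …
ICs: h(0) = 0, h′(0) = 2, h′′(0) = -4, h′′′(0) = -8.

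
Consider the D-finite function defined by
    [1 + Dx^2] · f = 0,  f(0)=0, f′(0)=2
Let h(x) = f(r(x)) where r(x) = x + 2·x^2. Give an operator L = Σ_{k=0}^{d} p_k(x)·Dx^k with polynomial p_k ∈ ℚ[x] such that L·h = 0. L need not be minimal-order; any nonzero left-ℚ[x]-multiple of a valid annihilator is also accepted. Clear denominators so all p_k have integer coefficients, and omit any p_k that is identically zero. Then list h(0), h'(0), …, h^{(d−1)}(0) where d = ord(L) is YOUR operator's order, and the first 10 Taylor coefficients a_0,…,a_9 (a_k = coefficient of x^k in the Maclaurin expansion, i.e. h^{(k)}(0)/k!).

f: a_k = 0, 2, 0, -1/3, 0, 1/60, 0, -1/2520, 0, 1/181440, …
f∘r: x↦r, Dx↦Dx/r' in L_f ⇒ L₀.
L = (1 + 12·x + 48·x^2 + 64·x^3) - 4·Dx + (1 + 4·x)·Dx^2  (order 2).
h: a_k = 0, 2, 4, -1/3, -2, -239/60, -5/2, 1679/2520, 239/180, 235873/181440, …
ICs: h(0) = 0, h′(0) = 2.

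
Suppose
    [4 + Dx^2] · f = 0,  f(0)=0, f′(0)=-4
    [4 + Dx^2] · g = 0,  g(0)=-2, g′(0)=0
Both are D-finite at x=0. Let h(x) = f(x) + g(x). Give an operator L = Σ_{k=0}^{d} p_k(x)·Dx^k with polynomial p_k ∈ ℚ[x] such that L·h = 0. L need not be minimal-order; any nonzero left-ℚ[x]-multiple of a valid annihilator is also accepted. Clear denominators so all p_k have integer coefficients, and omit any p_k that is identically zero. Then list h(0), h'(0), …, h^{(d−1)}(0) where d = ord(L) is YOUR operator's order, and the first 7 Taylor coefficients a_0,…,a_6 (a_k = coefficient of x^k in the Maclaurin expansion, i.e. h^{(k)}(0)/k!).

f: a_k = 0, -4, 0, 8/3, 0, -8/15, 0, …
g: a_k = -2, 0, 4, 0, -4/3, 0, 8/45, …
L₀ := lclm(L_f,L_g); ord L₀ ≤ 2+2.
L = 4 + Dx^2  (order 2).
h: a_k = -2, -4, 4, 8/3, -4/3, -8/15, 8/45, …
ICs: h(0) = -2, h′(0) = -4.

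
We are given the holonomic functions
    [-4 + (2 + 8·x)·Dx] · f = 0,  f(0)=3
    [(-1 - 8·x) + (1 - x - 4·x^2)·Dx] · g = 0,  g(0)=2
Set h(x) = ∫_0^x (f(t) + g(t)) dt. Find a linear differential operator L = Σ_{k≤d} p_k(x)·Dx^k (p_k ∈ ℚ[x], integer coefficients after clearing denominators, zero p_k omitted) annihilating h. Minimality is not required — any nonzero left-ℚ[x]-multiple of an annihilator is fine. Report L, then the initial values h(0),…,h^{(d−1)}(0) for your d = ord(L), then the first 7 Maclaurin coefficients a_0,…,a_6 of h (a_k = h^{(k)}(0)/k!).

L = (24 + 156·x + 336·x^2 + 640·x^3)·Dx + (-14 - 96·x - 420·x^2 - 1184·x^3 - 1600·x^4)·Dx^2 + (-1 + 11·x + 90·x^2 + 24·x^3 - 544·x^4 - 640·x^5)·Dx^3  (order 3).
h: a_k = 0, 5, 4, 4/3, 15/2, 28/5, 107/3, …
ICs: h(0) = 0, h′(0) = 5, h′′(0) = 8.

f: a_k = 3, 6, -6, 12, -30, 84, -252, …
g: a_k = 2, 2, 10, 18, 58, 130, 362, …
Sum ⇒ L₀ = lclm(L_f,L_g) in ℚ(x)⟨Dx⟩.
Integrate: L := L₀·Dx.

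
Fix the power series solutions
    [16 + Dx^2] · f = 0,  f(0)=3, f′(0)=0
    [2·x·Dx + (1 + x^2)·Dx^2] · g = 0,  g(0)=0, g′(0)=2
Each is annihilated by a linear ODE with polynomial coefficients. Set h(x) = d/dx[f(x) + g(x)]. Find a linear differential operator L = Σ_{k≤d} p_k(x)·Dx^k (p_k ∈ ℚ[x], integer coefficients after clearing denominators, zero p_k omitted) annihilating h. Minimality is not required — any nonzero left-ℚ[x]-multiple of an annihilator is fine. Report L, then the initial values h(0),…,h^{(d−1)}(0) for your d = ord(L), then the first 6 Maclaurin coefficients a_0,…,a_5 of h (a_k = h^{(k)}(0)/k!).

f: a_k = 3, 0, -24, 0, 32, 0, …
g: a_k = 0, 2, 0, -2/3, 0, 2/5, …
f+g: L₀ = lclm(L_f,L_g), ord ≤ 2+2.
h₀' ⇒ L via d/dx closure of L₀.
L = (64·x + 704·x^3 + 256·x^5) + (112 + 416·x^2 + 432·x^4 + 128·x^6)·Dx + (4·x + 44·x^3 + 16·x^5)·Dx^2 + (7 + 26·x^2 + 27·x^4 + 8·x^6)·Dx^3  (order 3).
h: a_k = 2, -48, -2, 128, 2, -512/5, …
ICs: h(0) = 2, h′(0) = -48, h′′(0) = -4.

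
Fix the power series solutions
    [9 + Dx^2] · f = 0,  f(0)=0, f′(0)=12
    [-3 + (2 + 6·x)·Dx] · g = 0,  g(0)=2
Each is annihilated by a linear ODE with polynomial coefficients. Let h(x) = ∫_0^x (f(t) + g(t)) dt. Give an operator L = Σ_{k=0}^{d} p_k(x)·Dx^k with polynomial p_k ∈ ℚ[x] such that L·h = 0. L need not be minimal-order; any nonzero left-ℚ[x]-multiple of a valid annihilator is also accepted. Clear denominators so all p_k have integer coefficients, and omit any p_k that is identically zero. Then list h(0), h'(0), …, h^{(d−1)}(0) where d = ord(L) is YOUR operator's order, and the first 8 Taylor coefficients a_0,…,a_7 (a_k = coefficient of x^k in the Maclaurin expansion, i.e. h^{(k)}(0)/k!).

f: a_k = 0, 12, 0, -18, 0, 81/10, 0, -243/140, …
g: a_k = 2, 3, -9/4, 27/8, -405/64, 1701/128, -15309/512, 72171/1024, …
Sum ⇒ L₀ = lclm(L_f,L_g) in ℚ(x)⟨Dx⟩.
Integrate: L := L₀·Dx.
L = (-63 - 216·x - 324·x^2)·Dx + (18 + 198·x + 648·x^2 + 648·x^3)·Dx^2 + (-7 - 24·x - 36·x^2)·Dx^3 + (2 + 22·x + 72·x^2 + 72·x^3)·Dx^4  (order 4).
h: a_k = 0, 2, 15/2, -3/4, -117/32, -81/64, 4563/1280, -2187/512, …
ICs: h(0) = 0, h′(0) = 2, h′′(0) = 15, h′′′(0) = -9/2.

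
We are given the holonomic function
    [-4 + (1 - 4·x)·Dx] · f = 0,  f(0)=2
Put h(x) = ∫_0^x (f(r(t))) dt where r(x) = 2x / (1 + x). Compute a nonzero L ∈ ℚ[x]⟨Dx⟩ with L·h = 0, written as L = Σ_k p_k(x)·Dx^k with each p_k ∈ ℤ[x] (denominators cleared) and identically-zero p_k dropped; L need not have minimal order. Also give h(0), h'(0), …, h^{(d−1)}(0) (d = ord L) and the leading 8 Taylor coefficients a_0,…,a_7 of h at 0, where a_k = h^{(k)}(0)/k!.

L = 8·Dx + (-1 + 6·x + 7·x^2)·Dx^2  (order 2).
h: a_k = 0, 2, 8, 112/3, 196, 5488/5, 19208/3, 38416, …
ICs: h(0) = 0, h′(0) = 2.

f: a_k = 2, 8, 32, 128, 512, 2048, 8192, 32768, …
L₀ from L_f via x↦r, Dx↦r'^{-1}Dx.
∫: right-multiply L₀ by Dx.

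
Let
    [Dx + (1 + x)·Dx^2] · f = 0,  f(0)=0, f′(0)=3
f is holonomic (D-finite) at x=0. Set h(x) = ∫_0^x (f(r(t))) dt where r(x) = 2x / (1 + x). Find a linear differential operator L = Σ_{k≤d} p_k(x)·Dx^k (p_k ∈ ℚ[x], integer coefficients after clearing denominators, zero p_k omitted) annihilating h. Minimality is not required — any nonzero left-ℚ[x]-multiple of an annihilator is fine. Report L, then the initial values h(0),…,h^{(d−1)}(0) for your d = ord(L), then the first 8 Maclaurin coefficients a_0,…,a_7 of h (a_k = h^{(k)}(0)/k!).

f: a_k = 0, 3, -3/2, 1, -3/4, 3/5, -1/2, 3/7, …
h₀=f(r): pull back L_f along r ⇒ L₀.
h=∫h₀ ⇒ L = L₀·Dx.
L = (4 + 6·x)·Dx^2 + (1 + 4·x + 3·x^2)·Dx^3  (order 3).
h: a_k = 0, 0, 3, -4, 13/2, -12, 121/5, -52, …
ICs: h(0) = 0, h′(0) = 0, h′′(0) = 6.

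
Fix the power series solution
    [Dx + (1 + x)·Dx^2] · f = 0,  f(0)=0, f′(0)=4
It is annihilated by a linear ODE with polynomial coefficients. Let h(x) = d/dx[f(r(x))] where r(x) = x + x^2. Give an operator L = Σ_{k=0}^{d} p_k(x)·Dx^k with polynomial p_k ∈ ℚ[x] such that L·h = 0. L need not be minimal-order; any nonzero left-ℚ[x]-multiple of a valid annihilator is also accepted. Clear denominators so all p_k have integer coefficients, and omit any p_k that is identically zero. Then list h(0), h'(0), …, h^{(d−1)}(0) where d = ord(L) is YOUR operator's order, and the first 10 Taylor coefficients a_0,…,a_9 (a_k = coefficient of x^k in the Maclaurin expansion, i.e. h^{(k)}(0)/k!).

f: a_k = 0, 4, -2, 4/3, -1, 4/5, -2/3, 4/7, -1/2, 4/9, …
L₀ from L_f via x↦r, Dx↦r'^{-1}Dx.
Differentiate: ansatz ord ≤ ord L₀ ⇒ L.
L = (-1 + 2·x + 2·x^2) + (1 + 3·x + 3·x^2 + 2·x^3)·Dx  (order 1).
h: a_k = 4, 4, -8, 4, 4, -8, 4, 4, -8, 4, …
ICs: h(0) = 4.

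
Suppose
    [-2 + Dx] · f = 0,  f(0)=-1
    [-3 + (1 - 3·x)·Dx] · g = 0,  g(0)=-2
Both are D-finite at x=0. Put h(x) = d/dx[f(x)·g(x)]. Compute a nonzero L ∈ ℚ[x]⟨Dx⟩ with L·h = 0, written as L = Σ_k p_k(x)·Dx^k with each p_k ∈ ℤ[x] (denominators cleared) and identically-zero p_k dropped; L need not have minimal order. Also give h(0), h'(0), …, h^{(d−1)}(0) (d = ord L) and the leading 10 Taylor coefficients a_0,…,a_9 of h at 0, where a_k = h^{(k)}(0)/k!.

L = (34 - 60·x + 36·x^2) + (-5 + 21·x - 18·x^2)·Dx  (order 1).
h: a_k = 10, 68, 314, 3784/3, 14198/3, 51116/3, 2683606/45, 64406576/315, 217372202/315, 6521166076/2835, …
ICs: h(0) = 10.

f: a_k = -1, -2, -2, -4/3, -2/3, -4/15, -4/45, -8/315, -2/315, -4/2835, …
g: a_k = -2, -6, -18, -54, -162, -486, -1458, -4374, -13122, -39366, …
h₀=f·g: eliminate ⇒ L₀, order ≤ 1·1.
Differentiate: ansatz ord ≤ ord L₀ ⇒ L.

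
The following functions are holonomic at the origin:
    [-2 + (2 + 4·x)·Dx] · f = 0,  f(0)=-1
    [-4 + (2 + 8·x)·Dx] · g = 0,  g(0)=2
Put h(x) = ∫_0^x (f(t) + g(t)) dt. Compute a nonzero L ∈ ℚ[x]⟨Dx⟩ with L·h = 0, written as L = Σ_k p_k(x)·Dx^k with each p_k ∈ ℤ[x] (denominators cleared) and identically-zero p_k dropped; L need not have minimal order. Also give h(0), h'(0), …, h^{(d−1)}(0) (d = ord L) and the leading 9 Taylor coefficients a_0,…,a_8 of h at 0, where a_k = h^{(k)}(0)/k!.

f: a_k = -1, -1, 1/2, -1/2, 5/8, -7/8, 21/16, -33/16, 429/128, …
g: a_k = 2, 4, -4, 8, -20, 56, -168, 528, -1716, …
Sum ⇒ L₀ = lclm(L_f,L_g) in ℚ(x)⟨Dx⟩.
∫: right-multiply L₀ by Dx.
L = -2·Dx + (3 + 8·x)·Dx^2 + (1 + 6·x + 8·x^2)·Dx^3  (order 3).
h: a_k = 0, 1, 3/2, -7/6, 15/8, -31/8, 147/16, -381/16, 8415/128, …
ICs: h(0) = 0, h′(0) = 1, h′′(0) = 3.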